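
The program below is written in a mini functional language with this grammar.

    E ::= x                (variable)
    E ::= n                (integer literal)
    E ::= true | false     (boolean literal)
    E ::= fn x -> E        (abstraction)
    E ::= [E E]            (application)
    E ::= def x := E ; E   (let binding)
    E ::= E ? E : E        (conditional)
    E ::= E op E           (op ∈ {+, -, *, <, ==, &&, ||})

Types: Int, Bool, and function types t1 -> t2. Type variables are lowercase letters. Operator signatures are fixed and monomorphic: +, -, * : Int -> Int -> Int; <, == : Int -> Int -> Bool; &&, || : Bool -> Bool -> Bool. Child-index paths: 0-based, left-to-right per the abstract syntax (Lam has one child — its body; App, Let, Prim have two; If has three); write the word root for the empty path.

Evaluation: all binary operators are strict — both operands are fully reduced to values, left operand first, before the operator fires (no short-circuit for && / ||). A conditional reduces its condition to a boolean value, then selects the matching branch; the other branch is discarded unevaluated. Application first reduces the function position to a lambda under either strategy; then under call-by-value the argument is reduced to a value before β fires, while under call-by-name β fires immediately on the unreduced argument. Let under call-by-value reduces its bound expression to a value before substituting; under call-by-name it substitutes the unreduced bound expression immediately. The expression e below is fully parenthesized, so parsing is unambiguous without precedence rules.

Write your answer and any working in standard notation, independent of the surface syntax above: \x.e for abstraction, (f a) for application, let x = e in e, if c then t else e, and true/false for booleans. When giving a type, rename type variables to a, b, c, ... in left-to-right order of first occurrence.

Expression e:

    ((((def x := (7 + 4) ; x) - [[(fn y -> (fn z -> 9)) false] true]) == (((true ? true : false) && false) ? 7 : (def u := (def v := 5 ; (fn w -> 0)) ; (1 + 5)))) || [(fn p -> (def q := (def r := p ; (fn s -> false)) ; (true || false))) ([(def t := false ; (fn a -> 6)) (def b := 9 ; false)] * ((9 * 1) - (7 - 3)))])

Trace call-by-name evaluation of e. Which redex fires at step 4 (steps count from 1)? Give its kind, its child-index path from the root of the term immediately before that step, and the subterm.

Answer: beta at 0.0.1 : ((\z.9) true)

Derivation:
step 0: ((((let x = (7 + 4) in x) - (((\y.(\z.9)) false) true)) == (if ((if true then true else false) && false) then 7 else (let u = (let v = 5 in (\w.0)) in (1 + 5)))) || ((\p.(let q = (let r = p in (\s.false)) in (true || false))) (((let t = false in (\a.6)) (let b = 9 in false)) * ((9 * 1) - (7 - 3)))))
step 1: [let@0.0.0] ((((7 + 4) - (((\y.(\z.9)) false) true)) == (if ((if true then true else false) && false) then 7 else (let u = (let v = 5 in (\w.0)) in (1 + 5)))) || ((\p.(let q = (let r = p in (\s.false)) in (true || false))) (((let t = false in (\a.6)) (let b = 9 in false)) * ((9 * 1) - (7 - 3)))))
step 2: [delta@0.0.0] (((11 - (((\y.(\z.9)) false) true)) == (if ((if true then true else false) && false) then 7 else (let u = (let v = 5 in (\w.0)) in (1 + 5)))) || ((\p.(let q = (let r = p in (\s.false)) in (true || false))) (((let t = false in (\a.6)) (let b = 9 in false)) * ((9 * 1) - (7 - 3)))))
step 3: [beta@0.0.1.0] (((11 - ((\z.9) true)) == (if ((if true then true else false) && false) then 7 else (let u = (let v = 5 in (\w.0)) in (1 + 5)))) || ((\p.(let q = (let r = p in (\s.false)) in (true || false))) (((let t = false in (\a.6)) (let b = 9 in false)) * ((9 * 1) - (7 - 3)))))
step 4: [beta@0.0.1] (((11 - 9) == (if ((if true then true else false) && false) then 7 else (let u = (let v = 5 in (\w.0)) in (1 + 5)))) || ((\p.(let q = (let r = p in (\s.false)) in (true || false))) (((let t = false in (\a.6)) (let b = 9 in false)) * ((9 * 1) - (7 - 3)))))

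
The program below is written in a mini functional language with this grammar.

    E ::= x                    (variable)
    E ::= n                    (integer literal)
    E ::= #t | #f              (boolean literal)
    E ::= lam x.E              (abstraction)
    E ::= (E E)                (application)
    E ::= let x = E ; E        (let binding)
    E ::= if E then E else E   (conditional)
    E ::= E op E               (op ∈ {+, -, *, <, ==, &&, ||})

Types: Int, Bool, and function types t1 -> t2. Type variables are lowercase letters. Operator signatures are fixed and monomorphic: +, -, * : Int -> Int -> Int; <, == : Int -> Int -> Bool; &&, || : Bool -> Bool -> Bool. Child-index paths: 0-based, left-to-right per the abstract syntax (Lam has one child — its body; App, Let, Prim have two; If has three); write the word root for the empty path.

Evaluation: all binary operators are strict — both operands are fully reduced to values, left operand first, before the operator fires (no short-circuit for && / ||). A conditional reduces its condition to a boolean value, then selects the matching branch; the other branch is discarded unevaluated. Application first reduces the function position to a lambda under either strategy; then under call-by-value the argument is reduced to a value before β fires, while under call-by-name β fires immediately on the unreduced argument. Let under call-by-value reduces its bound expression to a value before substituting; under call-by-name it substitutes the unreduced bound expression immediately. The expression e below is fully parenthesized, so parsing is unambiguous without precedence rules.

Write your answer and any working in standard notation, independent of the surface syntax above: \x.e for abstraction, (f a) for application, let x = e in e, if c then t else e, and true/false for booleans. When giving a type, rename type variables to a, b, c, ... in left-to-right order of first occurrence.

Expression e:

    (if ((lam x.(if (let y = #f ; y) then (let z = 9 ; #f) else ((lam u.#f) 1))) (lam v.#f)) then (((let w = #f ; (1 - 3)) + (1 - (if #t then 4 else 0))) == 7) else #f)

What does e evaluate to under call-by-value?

Working:
step 0: (if ((\x.(if (let y = false in y) then (let z = 9 in false) else ((\u.false) 1))) (\v.false)) then (((let w = false in (1 - 3)) + (1 - (if true then 4 else 0))) == 7) else false)
step 1: [beta@0] (if (if (let y = false in y) then (let z = 9 in false) else ((\u.false) 1)) then (((let w = false in (1 - 3)) + (1 - (if true then 4 else 0))) == 7) else false)
step 2: [let@0.0] (if (if false then (let z = 9 in false) else ((\u.false) 1)) then (((let w = false in (1 - 3)) + (1 - (if true then 4 else 0))) == 7) else false)
step 3: [if@0] (if ((\u.false) 1) then (((let w = false in (1 - 3)) + (1 - (if true then 4 else 0))) == 7) else false)
step 4: [beta@0] (if false then (((let w = false in (1 - 3)) + (1 - (if true then 4 else 0))) == 7) else false)
step 5: [if@root] false

Answer: false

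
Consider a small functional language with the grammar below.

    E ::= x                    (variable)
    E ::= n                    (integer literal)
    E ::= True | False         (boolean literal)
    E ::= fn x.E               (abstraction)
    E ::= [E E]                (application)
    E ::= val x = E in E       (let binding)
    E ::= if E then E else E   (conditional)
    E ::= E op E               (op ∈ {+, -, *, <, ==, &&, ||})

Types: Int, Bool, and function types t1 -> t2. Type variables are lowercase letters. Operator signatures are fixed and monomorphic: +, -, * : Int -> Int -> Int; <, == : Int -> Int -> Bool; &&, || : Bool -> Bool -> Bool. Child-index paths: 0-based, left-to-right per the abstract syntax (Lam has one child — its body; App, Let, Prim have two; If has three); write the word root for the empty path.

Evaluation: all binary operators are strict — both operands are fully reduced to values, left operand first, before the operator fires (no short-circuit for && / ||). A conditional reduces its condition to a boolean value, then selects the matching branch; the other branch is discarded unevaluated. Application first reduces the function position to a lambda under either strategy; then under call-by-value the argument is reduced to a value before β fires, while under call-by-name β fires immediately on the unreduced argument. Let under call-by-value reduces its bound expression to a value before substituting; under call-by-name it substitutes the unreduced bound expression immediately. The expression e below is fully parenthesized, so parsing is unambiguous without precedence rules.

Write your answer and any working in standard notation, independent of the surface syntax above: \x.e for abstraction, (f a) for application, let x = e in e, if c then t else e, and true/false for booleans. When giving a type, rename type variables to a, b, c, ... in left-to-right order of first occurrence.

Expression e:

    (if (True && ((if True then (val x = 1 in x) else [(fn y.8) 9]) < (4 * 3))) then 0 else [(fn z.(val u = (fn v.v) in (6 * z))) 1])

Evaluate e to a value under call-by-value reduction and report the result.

Working:
step 0: (if (true && ((if true then (let x = 1 in x) else ((\y.8) 9)) < (4 * 3))) then 0 else ((\z.(let u = (\v.v) in (6 * z))) 1))
step 1: [if@0.1.0] (if (true && ((let x = 1 in x) < (4 * 3))) then 0 else ((\z.(let u = (\v.v) in (6 * z))) 1))
step 2: [let@0.1.0] (if (true && (1 < (4 * 3))) then 0 else ((\z.(let u = (\v.v) in (6 * z))) 1))
step 3: [delta@0.1.1] (if (true && (1 < 12)) then 0 else ((\z.(let u = (\v.v) in (6 * z))) 1))
step 4: [delta@0.1] (if (true && true) then 0 else ((\z.(let u = (\v.v) in (6 * z))) 1))
step 5: [delta@0] (if true then 0 else ((\z.(let u = (\v.v) in (6 * z))) 1))
step 6: [if@root] 0

Answer: 0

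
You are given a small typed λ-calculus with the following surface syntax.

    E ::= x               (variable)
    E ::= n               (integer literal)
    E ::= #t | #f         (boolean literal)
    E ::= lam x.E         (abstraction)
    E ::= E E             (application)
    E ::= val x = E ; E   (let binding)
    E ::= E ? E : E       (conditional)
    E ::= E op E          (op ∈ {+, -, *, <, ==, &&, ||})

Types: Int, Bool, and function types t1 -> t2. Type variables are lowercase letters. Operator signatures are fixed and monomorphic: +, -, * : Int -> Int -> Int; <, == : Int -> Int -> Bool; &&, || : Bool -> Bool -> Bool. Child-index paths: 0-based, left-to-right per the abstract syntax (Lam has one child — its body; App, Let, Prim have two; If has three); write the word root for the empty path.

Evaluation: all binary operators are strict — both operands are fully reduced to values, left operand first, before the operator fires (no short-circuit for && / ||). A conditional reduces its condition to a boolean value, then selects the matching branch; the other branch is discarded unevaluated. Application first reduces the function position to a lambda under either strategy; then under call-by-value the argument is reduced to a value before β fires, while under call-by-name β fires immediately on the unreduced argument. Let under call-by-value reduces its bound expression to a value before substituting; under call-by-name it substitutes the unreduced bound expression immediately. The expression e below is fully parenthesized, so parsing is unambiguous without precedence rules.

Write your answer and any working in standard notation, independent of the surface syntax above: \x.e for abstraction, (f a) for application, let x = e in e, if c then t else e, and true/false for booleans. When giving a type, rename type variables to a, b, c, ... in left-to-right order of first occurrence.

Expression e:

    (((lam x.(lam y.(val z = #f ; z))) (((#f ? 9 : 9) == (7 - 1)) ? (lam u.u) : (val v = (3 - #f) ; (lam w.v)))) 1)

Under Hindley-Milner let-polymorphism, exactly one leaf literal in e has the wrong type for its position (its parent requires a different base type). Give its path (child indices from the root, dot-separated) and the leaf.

Derivation:
let z : Bool
z : Bool
\y._ : b -> Bool
\x._ : a -> b -> Bool
  unify Bool ~ Bool
  unify Int ~ Int
  unify Int ~ Int
  unify Int ~ Int
  unify Int ~ Int
  unify Int ~ Int
  unify Bool ~ Bool
u : c
\u._ : c -> c
  unify Int ~ Int
  unify Bool ~ Int
  FAIL: mismatch Bool ~ Int

Answer: 0.1.2.0.1 : false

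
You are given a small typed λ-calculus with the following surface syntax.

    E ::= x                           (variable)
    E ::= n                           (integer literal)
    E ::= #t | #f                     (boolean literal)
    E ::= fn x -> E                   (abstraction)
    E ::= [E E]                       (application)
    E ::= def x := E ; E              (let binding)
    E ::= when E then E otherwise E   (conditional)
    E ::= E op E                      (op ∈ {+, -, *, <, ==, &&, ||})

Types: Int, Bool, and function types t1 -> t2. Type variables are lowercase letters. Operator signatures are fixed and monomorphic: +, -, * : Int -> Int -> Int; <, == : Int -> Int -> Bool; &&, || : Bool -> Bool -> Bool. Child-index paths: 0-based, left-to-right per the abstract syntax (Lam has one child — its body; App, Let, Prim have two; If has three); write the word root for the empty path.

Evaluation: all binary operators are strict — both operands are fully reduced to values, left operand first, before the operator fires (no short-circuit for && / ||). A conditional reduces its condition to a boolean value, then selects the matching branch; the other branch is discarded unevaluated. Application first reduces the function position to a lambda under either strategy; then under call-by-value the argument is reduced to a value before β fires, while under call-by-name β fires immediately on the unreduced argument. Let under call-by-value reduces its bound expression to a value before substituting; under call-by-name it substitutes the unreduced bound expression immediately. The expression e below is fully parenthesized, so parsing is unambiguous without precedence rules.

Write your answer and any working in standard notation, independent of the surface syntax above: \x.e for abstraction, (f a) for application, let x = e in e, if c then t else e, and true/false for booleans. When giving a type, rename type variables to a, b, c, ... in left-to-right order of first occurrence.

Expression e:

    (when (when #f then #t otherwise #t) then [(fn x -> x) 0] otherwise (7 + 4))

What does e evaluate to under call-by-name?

Answer: 0

Derivation:
step 0: (if (if false then true else true) then ((\x.x) 0) else (7 + 4))
step 1: [if@0] (if true then ((\x.x) 0) else (7 + 4))
step 2: [if@root] ((\x.x) 0)
step 3: [beta@root] 0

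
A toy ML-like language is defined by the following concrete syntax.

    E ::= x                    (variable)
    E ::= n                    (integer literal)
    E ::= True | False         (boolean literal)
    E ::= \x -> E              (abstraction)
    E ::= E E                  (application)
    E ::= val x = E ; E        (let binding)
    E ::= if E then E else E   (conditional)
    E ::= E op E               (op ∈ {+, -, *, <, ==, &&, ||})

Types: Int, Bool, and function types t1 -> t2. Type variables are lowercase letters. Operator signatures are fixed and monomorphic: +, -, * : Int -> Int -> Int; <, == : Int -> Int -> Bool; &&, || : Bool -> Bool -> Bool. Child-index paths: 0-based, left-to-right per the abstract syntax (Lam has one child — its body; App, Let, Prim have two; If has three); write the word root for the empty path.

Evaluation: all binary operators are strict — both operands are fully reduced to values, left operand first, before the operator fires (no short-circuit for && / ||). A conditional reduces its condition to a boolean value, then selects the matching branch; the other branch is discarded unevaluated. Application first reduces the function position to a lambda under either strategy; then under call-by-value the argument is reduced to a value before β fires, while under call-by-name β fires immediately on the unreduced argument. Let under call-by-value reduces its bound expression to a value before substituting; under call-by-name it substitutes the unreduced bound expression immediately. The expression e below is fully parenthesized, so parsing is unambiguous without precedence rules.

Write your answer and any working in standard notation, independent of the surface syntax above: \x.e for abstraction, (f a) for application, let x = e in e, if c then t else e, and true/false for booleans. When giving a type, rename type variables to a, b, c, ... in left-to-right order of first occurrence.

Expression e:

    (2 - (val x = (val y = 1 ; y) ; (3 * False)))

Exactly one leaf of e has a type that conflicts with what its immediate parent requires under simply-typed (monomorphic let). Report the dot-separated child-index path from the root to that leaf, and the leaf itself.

Derivation:
  unify Int ~ Int
let y : Int
y : Int
let x : Int
  unify Int ~ Int
  unify Bool ~ Int
  FAIL: mismatch Bool ~ Int

Answer: 1.1.1 : false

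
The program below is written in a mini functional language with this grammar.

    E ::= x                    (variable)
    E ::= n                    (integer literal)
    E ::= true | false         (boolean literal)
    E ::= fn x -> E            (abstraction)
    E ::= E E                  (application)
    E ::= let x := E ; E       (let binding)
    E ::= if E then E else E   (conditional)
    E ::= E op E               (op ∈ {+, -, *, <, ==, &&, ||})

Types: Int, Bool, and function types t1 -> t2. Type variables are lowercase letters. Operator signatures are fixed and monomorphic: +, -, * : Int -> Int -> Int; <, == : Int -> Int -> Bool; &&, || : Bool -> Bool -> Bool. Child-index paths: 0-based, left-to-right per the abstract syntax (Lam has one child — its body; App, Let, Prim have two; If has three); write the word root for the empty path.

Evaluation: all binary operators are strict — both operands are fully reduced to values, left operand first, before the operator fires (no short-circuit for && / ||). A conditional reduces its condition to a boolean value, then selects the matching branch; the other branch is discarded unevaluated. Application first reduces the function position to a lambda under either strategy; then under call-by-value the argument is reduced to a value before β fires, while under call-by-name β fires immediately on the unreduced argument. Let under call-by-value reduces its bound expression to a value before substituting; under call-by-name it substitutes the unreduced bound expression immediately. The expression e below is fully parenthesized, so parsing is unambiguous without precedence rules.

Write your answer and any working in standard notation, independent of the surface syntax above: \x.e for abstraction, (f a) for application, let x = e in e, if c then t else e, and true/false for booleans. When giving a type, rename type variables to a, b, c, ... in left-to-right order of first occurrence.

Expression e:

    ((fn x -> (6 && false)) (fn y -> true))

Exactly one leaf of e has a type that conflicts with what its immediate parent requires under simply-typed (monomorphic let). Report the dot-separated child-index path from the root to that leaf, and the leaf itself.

Answer: 0.0.0 : 6

Derivation:
  unify Int ~ Bool
  FAIL: mismatch Int ~ Bool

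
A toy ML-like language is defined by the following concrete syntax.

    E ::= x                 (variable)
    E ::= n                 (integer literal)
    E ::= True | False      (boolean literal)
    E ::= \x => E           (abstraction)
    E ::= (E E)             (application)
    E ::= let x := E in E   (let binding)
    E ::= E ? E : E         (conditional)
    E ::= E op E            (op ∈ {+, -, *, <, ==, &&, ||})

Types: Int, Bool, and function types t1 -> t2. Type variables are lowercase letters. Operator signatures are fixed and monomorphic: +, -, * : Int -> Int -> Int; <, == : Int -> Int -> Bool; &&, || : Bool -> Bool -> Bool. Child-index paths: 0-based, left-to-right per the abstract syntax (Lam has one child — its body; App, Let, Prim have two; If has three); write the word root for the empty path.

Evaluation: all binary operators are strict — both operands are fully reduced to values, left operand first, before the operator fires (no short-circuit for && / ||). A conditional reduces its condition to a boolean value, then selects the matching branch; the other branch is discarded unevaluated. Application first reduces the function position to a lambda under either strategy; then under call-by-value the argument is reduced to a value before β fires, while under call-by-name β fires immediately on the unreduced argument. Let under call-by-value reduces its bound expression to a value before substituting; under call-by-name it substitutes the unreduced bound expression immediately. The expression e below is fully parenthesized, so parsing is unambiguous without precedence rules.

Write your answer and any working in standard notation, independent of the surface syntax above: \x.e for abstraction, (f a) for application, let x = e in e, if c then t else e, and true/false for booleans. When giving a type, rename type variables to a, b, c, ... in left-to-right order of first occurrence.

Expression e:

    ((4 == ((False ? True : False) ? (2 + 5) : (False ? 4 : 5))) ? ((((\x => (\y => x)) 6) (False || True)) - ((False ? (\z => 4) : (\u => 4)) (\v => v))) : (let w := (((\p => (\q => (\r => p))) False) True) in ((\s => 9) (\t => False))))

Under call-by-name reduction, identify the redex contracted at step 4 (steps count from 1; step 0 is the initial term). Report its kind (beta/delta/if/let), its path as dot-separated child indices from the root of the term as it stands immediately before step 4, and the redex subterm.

Answer: delta at 0 : (4 == 5)

Derivation:
step 0: (if (4 == (if (if false then true else false) then (2 + 5) else (if false then 4 else 5))) then ((((\x.(\y.x)) 6) (false || true)) - ((if false then (\z.4) else (\u.4)) (\v.v))) else (let w = (((\p.(\q.(\r.p))) false) true) in ((\s.9) (\t.false))))
step 1: [if@0.1.0] (if (4 == (if false then (2 + 5) else (if false then 4 else 5))) then ((((\x.(\y.x)) 6) (false || true)) - ((if false then (\z.4) else (\u.4)) (\v.v))) else (let w = (((\p.(\q.(\r.p))) false) true) in ((\s.9) (\t.false))))
step 2: [if@0.1] (if (4 == (if false then 4 else 5)) then ((((\x.(\y.x)) 6) (false || true)) - ((if false then (\z.4) else (\u.4)) (\v.v))) else (let w = (((\p.(\q.(\r.p))) false) true) in ((\s.9) (\t.false))))
step 3: [if@0.1] (if (4 == 5) then ((((\x.(\y.x)) 6) (false || true)) - ((if false then (\z.4) else (\u.4)) (\v.v))) else (let w = (((\p.(\q.(\r.p))) false) true) in ((\s.9) (\t.false))))
step 4: [delta@0] (if false then ((((\x.(\y.x)) 6) (false || true)) - ((if false then (\z.4) else (\u.4)) (\v.v))) else (let w = (((\p.(\q.(\r.p))) false) true) in ((\s.9) (\t.false))))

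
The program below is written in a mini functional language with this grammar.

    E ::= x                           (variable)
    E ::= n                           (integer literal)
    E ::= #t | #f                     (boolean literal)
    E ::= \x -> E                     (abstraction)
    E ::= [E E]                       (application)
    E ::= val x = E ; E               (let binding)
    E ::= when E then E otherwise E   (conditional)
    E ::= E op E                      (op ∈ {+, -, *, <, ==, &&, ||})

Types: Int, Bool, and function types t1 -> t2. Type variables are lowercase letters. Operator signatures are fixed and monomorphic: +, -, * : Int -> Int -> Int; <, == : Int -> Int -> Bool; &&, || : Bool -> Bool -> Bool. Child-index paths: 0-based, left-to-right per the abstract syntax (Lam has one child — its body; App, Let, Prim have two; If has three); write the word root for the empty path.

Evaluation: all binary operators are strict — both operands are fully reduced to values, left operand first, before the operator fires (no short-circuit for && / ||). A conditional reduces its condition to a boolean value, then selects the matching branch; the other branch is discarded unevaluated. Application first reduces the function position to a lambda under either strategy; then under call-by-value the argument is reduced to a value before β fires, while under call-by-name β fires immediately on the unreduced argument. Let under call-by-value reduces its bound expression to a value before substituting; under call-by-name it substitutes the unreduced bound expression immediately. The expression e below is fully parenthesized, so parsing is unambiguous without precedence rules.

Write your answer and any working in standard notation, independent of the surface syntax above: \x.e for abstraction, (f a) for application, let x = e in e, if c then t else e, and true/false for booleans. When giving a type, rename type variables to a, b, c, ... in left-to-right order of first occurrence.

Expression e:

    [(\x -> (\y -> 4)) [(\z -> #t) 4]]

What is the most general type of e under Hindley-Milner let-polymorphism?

Answer: a -> Int

Trace:
\y._ : b -> Int
\x._ : a -> b -> Int
\z._ : c -> Bool
  unify c -> Bool ~ Int -> d
  unify c ~ Int
  unify Bool ~ d
_ _ : Bool
  unify a -> b -> Int ~ Bool -> e
  unify a ~ Bool
  unify b -> Int ~ e
_ _ : b -> Int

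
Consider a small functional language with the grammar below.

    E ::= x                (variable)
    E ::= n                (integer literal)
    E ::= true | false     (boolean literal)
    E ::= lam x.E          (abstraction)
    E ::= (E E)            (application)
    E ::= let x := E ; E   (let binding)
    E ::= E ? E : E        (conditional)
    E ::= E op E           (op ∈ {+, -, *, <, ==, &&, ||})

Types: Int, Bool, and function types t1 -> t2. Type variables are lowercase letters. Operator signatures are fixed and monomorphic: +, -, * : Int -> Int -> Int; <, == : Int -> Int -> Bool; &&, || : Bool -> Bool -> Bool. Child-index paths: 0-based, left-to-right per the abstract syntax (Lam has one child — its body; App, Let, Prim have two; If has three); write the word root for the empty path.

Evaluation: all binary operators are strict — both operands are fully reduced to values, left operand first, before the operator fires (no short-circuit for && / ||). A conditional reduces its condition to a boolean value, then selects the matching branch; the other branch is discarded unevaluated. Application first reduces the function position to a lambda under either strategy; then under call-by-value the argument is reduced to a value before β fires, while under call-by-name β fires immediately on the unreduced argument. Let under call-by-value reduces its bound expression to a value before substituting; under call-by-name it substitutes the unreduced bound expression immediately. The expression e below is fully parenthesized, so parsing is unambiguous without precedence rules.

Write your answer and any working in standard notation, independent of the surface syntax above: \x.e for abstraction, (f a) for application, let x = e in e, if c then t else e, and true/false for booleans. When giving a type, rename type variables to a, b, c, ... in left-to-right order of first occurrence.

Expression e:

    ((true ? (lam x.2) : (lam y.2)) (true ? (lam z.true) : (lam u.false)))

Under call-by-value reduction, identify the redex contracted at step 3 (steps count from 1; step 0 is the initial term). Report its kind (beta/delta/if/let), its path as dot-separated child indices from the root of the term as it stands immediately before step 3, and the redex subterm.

Trace:
step 0: ((if true then (\x.2) else (\y.2)) (if true then (\z.true) else (\u.false)))
step 1: [if@0] ((\x.2) (if true then (\z.true) else (\u.false)))
step 2: [if@1] ((\x.2) (\z.true))
step 3: [beta@root] 2

Answer: beta at root : ((\x.2) (\z.true))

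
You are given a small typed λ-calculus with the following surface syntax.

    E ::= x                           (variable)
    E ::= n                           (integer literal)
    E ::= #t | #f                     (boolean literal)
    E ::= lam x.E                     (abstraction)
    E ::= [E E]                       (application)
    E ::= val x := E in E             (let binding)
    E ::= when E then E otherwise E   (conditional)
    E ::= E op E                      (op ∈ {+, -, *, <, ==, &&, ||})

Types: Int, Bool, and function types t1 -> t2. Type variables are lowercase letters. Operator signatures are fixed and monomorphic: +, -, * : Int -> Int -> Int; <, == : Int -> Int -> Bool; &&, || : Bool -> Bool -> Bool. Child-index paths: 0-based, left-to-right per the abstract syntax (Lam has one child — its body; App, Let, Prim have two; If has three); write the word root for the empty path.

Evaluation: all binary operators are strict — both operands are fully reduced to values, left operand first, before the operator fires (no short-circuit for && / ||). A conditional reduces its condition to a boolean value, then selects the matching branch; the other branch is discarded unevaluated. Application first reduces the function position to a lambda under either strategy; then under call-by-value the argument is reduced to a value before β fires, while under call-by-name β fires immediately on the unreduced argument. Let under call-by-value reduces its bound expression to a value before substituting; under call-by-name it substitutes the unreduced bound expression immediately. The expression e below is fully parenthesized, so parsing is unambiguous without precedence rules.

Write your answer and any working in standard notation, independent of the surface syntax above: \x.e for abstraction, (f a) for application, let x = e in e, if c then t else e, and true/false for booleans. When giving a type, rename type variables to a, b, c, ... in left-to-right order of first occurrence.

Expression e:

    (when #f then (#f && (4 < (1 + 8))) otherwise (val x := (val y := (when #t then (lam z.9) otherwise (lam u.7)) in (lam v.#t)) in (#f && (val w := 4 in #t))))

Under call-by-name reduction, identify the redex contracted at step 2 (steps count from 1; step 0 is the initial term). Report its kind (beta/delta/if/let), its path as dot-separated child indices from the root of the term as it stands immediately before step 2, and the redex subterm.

Trace:
step 0: (if false then (false && (4 < (1 + 8))) else (let x = (let y = (if true then (\z.9) else (\u.7)) in (\v.true)) in (false && (let w = 4 in true))))
step 1: [if@root] (let x = (let y = (if true then (\z.9) else (\u.7)) in (\v.true)) in (false && (let w = 4 in true)))
step 2: [let@root] (false && (let w = 4 in true))

Answer: let at root : (let x = (let y = (if true then (\z.9) else (\u.7)) in (\v.true)) in (false && (let w = 4 in true)))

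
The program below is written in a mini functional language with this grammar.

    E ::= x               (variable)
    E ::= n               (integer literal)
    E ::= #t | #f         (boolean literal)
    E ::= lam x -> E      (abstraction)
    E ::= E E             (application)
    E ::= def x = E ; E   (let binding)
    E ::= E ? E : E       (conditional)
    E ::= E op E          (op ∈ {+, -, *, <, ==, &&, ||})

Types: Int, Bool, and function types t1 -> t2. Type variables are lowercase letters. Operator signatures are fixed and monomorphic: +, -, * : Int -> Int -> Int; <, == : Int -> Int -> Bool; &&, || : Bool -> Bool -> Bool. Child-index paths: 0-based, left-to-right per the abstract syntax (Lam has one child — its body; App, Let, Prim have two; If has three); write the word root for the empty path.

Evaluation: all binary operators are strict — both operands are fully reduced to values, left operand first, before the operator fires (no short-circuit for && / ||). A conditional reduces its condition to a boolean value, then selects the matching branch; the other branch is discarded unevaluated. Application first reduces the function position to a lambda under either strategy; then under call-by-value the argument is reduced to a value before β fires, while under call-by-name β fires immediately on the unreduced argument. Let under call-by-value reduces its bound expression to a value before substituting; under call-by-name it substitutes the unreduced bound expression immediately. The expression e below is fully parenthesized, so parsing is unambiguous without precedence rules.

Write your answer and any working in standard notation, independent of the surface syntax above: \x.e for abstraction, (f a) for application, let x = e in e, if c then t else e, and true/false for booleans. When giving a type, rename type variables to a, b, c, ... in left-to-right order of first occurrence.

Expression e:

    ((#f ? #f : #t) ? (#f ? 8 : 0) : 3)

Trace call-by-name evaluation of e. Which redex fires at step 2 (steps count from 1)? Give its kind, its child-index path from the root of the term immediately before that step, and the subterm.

Answer: if at root : (if true then (if false then 8 else 0) else 3)

Working:
step 0: (if (if false then false else true) then (if false then 8 else 0) else 3)
step 1: [if@0] (if true then (if false then 8 else 0) else 3)
step 2: [if@root] (if false then 8 else 0)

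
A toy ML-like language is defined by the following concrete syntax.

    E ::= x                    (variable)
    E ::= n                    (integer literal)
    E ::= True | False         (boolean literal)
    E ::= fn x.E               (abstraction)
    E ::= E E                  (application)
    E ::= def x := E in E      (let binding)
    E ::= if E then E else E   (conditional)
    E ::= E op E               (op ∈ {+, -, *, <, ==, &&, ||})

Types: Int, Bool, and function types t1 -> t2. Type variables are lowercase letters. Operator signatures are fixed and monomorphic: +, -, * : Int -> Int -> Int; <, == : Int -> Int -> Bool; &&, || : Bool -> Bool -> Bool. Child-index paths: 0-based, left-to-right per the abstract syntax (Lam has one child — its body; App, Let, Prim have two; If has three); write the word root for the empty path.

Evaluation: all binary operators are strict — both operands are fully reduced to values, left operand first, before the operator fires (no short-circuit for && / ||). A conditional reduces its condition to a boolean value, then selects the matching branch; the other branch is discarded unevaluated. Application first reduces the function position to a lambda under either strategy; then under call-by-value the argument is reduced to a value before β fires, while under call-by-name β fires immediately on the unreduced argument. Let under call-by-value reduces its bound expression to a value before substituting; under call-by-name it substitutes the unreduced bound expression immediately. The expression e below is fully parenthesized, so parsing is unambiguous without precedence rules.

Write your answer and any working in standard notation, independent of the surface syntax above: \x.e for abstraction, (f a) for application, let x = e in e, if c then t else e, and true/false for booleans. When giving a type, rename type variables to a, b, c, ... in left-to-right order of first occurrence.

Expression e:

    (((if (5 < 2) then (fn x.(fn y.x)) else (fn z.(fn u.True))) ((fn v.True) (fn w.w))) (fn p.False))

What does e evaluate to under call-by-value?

Answer: true

Working:
step 0: (((if (5 < 2) then (\x.(\y.x)) else (\z.(\u.true))) ((\v.true) (\w.w))) (\p.false))
step 1: [delta@0.0.0] (((if false then (\x.(\y.x)) else (\z.(\u.true))) ((\v.true) (\w.w))) (\p.false))
step 2: [if@0.0] (((\z.(\u.true)) ((\v.true) (\w.w))) (\p.false))
step 3: [beta@0.1] (((\z.(\u.true)) true) (\p.false))
step 4: [beta@0] ((\u.true) (\p.false))
step 5: [beta@root] true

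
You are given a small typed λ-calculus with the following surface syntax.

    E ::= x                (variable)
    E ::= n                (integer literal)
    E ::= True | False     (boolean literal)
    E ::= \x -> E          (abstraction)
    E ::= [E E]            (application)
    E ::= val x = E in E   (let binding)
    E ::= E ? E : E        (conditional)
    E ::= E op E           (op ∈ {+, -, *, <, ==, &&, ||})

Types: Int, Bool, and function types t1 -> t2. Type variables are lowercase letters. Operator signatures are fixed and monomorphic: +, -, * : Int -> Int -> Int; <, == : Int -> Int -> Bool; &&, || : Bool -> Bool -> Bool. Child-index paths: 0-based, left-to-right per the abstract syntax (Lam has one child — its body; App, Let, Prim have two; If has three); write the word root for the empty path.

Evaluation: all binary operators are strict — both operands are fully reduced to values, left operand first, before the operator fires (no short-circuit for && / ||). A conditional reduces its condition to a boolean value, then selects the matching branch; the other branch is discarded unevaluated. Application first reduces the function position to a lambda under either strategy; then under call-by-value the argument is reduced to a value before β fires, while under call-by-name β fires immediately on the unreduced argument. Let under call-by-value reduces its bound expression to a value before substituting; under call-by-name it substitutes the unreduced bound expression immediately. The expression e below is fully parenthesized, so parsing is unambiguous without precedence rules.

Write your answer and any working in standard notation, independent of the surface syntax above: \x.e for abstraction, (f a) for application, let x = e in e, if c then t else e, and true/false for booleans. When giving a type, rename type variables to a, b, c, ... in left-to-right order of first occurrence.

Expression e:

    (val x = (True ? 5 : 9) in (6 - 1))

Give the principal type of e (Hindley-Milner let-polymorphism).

Answer: Int

Derivation:
  unify Bool ~ Bool
  unify Int ~ Int
let x : Int
  unify Int ~ Int
  unify Int ~ Int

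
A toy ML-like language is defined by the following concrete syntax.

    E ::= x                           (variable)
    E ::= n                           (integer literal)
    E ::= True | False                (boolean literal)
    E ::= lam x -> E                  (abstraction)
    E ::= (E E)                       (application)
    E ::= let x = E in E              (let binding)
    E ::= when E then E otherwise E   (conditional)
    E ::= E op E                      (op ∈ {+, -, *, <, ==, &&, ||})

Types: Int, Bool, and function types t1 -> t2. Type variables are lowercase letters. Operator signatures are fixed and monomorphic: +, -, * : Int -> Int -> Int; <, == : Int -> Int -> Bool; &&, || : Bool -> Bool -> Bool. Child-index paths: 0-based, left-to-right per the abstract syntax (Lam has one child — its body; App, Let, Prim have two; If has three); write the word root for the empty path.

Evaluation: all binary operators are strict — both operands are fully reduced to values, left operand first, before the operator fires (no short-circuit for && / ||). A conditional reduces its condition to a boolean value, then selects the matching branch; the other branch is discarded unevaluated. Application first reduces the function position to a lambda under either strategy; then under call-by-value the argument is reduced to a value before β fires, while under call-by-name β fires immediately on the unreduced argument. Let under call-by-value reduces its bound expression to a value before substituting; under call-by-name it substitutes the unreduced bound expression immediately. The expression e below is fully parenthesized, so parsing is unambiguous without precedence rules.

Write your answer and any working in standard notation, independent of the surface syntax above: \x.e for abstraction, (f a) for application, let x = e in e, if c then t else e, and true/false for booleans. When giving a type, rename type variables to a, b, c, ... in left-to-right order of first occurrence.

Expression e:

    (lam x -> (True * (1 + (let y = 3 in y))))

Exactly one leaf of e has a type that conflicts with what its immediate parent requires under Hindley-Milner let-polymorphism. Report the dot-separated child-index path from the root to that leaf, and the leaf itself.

Trace:
  unify Bool ~ Int
  FAIL: mismatch Bool ~ Int

Answer: 0.0 : true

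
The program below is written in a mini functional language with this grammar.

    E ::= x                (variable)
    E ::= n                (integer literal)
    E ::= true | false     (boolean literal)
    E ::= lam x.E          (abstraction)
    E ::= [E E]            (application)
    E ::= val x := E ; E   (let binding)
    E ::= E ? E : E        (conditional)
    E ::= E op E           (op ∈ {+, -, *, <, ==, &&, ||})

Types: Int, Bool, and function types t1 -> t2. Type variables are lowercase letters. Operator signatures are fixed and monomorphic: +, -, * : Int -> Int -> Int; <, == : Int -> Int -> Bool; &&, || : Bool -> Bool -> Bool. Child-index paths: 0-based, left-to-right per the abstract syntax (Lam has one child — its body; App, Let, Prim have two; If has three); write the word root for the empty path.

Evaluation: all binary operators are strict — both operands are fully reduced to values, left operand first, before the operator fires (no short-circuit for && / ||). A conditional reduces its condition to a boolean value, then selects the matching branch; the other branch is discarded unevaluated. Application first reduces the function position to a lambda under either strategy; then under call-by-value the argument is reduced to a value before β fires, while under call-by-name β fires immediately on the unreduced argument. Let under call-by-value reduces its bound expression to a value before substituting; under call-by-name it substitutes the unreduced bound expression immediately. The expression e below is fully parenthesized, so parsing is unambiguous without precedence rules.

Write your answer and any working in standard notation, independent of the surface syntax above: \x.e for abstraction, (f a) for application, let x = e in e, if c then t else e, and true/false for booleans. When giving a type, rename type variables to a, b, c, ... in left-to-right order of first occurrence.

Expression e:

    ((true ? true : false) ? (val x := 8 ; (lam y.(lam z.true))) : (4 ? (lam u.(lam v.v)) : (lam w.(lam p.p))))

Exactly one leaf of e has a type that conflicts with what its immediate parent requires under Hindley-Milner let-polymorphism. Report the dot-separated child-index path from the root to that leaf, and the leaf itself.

Working:
  unify Bool ~ Bool
  unify Bool ~ Bool
  unify Bool ~ Bool
let x : Int
\z._ : b -> Bool
\y._ : a -> b -> Bool
  unify Int ~ Bool
  FAIL: mismatch Int ~ Bool

Answer: 2.0 : 4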